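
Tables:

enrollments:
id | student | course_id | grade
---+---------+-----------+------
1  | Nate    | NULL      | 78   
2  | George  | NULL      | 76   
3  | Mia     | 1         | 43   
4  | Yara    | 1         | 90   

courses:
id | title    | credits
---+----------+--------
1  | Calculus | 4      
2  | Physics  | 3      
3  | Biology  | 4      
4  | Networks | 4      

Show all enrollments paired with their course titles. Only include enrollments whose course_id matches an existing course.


INNER JOIN keeps only enrollments rows whose course_id matches an id in courses. Walk through each enrollment:
  - enrollment 1 (Nate): course_id=NULL, no match -> dropped
  - enrollment 2 (George): course_id=NULL, no match -> dropped
  - enrollment 3 (Mia): course_id=1 -> matches Calculus
  - enrollment 4 (Yara): course_id=1 -> matches Calculus
So 2 of 4 rows are dropped.

SQL:
SELECT a.student, b.title AS course
FROM enrollments a
INNER JOIN courses b ON a.course_id = b.id

Result:
student | course  
--------+---------
Mia     | Calculus
Yara    | Calculus


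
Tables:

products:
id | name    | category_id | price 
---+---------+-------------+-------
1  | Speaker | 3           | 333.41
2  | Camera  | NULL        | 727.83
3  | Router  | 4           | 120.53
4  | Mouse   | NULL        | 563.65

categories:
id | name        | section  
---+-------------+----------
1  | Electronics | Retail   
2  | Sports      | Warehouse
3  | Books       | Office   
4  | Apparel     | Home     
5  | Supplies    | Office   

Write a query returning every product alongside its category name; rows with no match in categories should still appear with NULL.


LEFT JOIN keeps every row from products (the left table); where category_id has no match in categories, the category columns become NULL. Walk through each product:
  - product 1 (Speaker): category_id=3 -> matches Books
  - product 2 (Camera): category_id=NULL, no match -> kept with NULL
  - product 3 (Router): category_id=4 -> matches Apparel
  - product 4 (Mouse): category_id=NULL, no match -> kept with NULL
All 4 rows appear; 2 have NULL category.

SQL:
SELECT a.name, b.name AS category
FROM products a
LEFT JOIN categories b ON a.category_id = b.id

Result:
name    | category
--------+---------
Speaker | Books   
Camera  | NULL    
Router  | Apparel 
Mouse   | NULL    


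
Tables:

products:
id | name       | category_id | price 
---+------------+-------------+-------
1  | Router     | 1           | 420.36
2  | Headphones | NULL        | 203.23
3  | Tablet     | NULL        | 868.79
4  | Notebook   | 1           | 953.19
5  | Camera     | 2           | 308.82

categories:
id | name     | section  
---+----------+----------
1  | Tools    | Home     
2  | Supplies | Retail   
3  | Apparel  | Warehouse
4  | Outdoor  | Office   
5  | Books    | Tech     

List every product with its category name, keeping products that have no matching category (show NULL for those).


LEFT JOIN keeps every row from products (the left table); where category_id has no match in categories, the category columns become NULL. Walk through each product:
  - product 1 (Router): category_id=1 -> matches Tools
  - product 2 (Headphones): category_id=NULL, no match -> kept with NULL
  - product 3 (Tablet): category_id=NULL, no match -> kept with NULL
  - product 4 (Notebook): category_id=1 -> matches Tools
  - product 5 (Camera): category_id=2 -> matches Supplies
All 5 rows appear; 2 have NULL category.

SQL:
SELECT a.name, b.name AS category
FROM products a
LEFT JOIN categories b ON a.category_id = b.id

Result:
name       | category
-----------+---------
Router     | Tools   
Headphones | NULL    
Tablet     | NULL    
Notebook   | Tools   
Camera     | Supplies


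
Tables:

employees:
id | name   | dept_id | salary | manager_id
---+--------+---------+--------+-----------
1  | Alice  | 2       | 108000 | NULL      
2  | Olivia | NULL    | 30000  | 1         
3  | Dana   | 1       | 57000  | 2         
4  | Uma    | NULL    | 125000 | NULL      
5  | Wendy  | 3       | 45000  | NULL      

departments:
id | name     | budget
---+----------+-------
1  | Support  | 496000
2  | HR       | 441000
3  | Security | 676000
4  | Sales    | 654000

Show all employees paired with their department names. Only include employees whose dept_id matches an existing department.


INNER JOIN keeps only employees rows whose dept_id matches an id in departments. Walk through each employee:
  - employee 1 (Alice): dept_id=2 -> matches HR
  - employee 2 (Olivia): dept_id=NULL, no match -> dropped
  - employee 3 (Dana): dept_id=1 -> matches Support
  - employee 4 (Uma): dept_id=NULL, no match -> dropped
  - employee 5 (Wendy): dept_id=3 -> matches Security
So 2 of 5 rows are dropped.

SQL:
SELECT a.name, b.name AS department
FROM employees a
INNER JOIN departments b ON a.dept_id = b.id

Result:
name  | department
------+-----------
Alice | HR        
Dana  | Support   
Wendy | Security  


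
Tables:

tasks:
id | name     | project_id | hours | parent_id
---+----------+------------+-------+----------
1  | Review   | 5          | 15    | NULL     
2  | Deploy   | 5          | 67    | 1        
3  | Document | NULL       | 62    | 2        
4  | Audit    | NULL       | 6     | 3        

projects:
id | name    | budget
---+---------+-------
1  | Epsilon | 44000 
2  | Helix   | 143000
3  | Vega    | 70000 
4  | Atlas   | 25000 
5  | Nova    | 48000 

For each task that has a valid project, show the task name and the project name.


INNER JOIN keeps only tasks rows whose project_id matches an id in projects. Walk through each task:
  - task 1 (Review): project_id=5 -> matches Nova
  - task 2 (Deploy): project_id=5 -> matches Nova
  - task 3 (Document): project_id=NULL, no match -> dropped
  - task 4 (Audit): project_id=NULL, no match -> dropped
So 2 of 4 rows are dropped.

SQL:
SELECT a.name, b.name AS project
FROM tasks a
INNER JOIN projects b ON a.project_id = b.id

Result:
name   | project
-------+--------
Review | Nova   
Deploy | Nova   


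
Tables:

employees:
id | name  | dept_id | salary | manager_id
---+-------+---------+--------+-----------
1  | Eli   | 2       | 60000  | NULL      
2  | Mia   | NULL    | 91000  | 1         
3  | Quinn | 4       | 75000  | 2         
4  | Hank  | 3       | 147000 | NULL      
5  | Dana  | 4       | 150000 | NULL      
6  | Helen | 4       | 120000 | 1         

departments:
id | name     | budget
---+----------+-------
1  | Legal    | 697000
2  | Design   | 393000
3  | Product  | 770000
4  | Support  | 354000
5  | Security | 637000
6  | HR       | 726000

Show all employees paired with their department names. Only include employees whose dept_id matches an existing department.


INNER JOIN keeps only employees rows whose dept_id matches an id in departments. Walk through each employee:
  - employee 1 (Eli): dept_id=2 -> matches Design
  - employee 2 (Mia): dept_id=NULL, no match -> dropped
  - employee 3 (Quinn): dept_id=4 -> matches Support
  - employee 4 (Hank): dept_id=3 -> matches Product
  - employee 5 (Dana): dept_id=4 -> matches Support
  - employee 6 (Helen): dept_id=4 -> matches Support
So 1 of 6 rows is dropped.

SQL:
SELECT a.name, b.name AS department
FROM employees a
INNER JOIN departments b ON a.dept_id = b.id

Result:
name  | department
------+-----------
Eli   | Design    
Quinn | Support   
Hank  | Product   
Dana  | Support   
Helen | Support   


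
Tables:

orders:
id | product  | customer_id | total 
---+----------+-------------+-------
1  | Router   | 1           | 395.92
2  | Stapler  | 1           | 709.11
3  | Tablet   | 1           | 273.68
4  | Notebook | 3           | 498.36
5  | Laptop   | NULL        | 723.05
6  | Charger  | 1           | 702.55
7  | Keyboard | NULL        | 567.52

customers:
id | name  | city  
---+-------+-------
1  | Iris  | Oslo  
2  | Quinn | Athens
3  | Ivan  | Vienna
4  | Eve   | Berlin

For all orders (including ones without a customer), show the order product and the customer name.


LEFT JOIN keeps every row from orders (the left table); where customer_id has no match in customers, the customer columns become NULL. Walk through each order:
  - order 1 (Router): customer_id=1 -> matches Iris
  - order 2 (Stapler): customer_id=1 -> matches Iris
  - order 3 (Tablet): customer_id=1 -> matches Iris
  - order 4 (Notebook): customer_id=3 -> matches Ivan
  - order 5 (Laptop): customer_id=NULL, no match -> kept with NULL
  - order 6 (Charger): customer_id=1 -> matches Iris
  - order 7 (Keyboard): customer_id=NULL, no match -> kept with NULL
All 7 rows appear; 2 have NULL customer.

SQL:
SELECT a.product, b.name AS customer
FROM orders a
LEFT JOIN customers b ON a.customer_id = b.id

Result:
product  | customer
---------+---------
Router   | Iris    
Stapler  | Iris    
Tablet   | Iris    
Notebook | Ivan    
Laptop   | NULL    
Charger  | Iris    
Keyboard | NULL    


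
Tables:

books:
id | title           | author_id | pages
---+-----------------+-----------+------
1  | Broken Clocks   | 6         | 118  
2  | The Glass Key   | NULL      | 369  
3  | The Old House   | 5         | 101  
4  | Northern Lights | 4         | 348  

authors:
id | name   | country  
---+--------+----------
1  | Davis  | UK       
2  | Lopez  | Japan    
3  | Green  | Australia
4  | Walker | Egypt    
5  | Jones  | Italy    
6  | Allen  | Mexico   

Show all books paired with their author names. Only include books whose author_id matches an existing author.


INNER JOIN keeps only books rows whose author_id matches an id in authors. Walk through each book:
  - book 1 (Broken Clocks): author_id=6 -> matches Allen
  - book 2 (The Glass Key): author_id=NULL, no match -> dropped
  - book 3 (The Old House): author_id=5 -> matches Jones
  - book 4 (Northern Lights): author_id=4 -> matches Walker
So 1 of 4 rows is dropped.

SQL:
SELECT a.title, b.name AS author
FROM books a
INNER JOIN authors b ON a.author_id = b.id

Result:
title           | author
----------------+-------
Broken Clocks   | Allen 
The Old House   | Jones 
Northern Lights | Walker


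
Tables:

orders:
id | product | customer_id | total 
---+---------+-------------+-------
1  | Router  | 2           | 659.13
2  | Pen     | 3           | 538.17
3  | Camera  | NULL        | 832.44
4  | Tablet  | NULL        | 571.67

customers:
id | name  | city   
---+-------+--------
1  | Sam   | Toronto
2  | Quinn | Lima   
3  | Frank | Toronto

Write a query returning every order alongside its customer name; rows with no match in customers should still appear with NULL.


LEFT JOIN keeps every row from orders (the left table); where customer_id has no match in customers, the customer columns become NULL. Walk through each order:
  - order 1 (Router): customer_id=2 -> matches Quinn
  - order 2 (Pen): customer_id=3 -> matches Frank
  - order 3 (Camera): customer_id=NULL, no match -> kept with NULL
  - order 4 (Tablet): customer_id=NULL, no match -> kept with NULL
All 4 rows appear; 2 have NULL customer.

SQL:
SELECT a.product, b.name AS customer
FROM orders a
LEFT JOIN customers b ON a.customer_id = b.id

Result:
product | customer
--------+---------
Router  | Quinn   
Pen     | Frank   
Camera  | NULL    
Tablet  | NULL    


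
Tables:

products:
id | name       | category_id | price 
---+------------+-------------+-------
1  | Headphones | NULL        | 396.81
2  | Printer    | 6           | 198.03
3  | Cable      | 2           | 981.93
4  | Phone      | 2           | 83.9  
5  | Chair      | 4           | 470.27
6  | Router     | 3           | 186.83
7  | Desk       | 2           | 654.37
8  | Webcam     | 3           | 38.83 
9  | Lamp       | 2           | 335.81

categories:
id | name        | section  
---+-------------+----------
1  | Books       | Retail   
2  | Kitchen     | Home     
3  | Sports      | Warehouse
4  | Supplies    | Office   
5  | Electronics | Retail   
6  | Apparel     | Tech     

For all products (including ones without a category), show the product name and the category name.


LEFT JOIN keeps every row from products (the left table); where category_id has no match in categories, the category columns become NULL. Walk through each product:
  - product 1 (Headphones): category_id=NULL, no match -> kept with NULL
  - product 2 (Printer): category_id=6 -> matches Apparel
  - product 3 (Cable): category_id=2 -> matches Kitchen
  - product 4 (Phone): category_id=2 -> matches Kitchen
  - product 5 (Chair): category_id=4 -> matches Supplies
  - product 6 (Router): category_id=3 -> matches Sports
  - product 7 (Desk): category_id=2 -> matches Kitchen
  - product 8 (Webcam): category_id=3 -> matches Sports
  - product 9 (Lamp): category_id=2 -> matches Kitchen
All 9 rows appear; 1 has NULL category.

SQL:
SELECT a.name, b.name AS category
FROM products a
LEFT JOIN categories b ON a.category_id = b.id

Result:
name       | category
-----------+---------
Headphones | NULL    
Printer    | Apparel 
Cable      | Kitchen 
Phone      | Kitchen 
Chair      | Supplies
Router     | Sports  
Desk       | Kitchen 
Webcam     | Sports  
Lamp       | Kitchen 


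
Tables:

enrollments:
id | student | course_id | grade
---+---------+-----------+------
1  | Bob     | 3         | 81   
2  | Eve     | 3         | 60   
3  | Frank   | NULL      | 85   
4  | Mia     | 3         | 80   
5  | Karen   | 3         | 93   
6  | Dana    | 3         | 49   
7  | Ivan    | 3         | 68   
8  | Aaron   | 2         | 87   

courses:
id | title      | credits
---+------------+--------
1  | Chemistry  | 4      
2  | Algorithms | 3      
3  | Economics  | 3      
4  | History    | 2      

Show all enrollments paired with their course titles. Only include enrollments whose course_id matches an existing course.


INNER JOIN keeps only enrollments rows whose course_id matches an id in courses. Walk through each enrollment:
  - enrollment 1 (Bob): course_id=3 -> matches Economics
  - enrollment 2 (Eve): course_id=3 -> matches Economics
  - enrollment 3 (Frank): course_id=NULL, no match -> dropped
  - enrollment 4 (Mia): course_id=3 -> matches Economics
  - enrollment 5 (Karen): course_id=3 -> matches Economics
  - enrollment 6 (Dana): course_id=3 -> matches Economics
  - enrollment 7 (Ivan): course_id=3 -> matches Economics
  - enrollment 8 (Aaron): course_id=2 -> matches Algorithms
So 1 of 8 rows is dropped.

SQL:
SELECT a.student, b.title AS course
FROM enrollments a
INNER JOIN courses b ON a.course_id = b.id

Result:
student | course    
--------+-----------
Bob     | Economics 
Eve     | Economics 
Mia     | Economics 
Karen   | Economics 
Dana    | Economics 
Ivan    | Economics 
Aaron   | Algorithms


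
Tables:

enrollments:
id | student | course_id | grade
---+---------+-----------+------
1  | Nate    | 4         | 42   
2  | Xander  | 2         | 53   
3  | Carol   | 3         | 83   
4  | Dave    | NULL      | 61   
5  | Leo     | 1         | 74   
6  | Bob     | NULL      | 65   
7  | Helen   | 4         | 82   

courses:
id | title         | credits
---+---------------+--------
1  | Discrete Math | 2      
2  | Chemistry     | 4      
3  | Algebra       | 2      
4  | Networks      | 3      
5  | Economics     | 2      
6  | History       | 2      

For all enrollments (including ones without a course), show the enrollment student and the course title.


LEFT JOIN keeps every row from enrollments (the left table); where course_id has no match in courses, the course columns become NULL. Walk through each enrollment:
  - enrollment 1 (Nate): course_id=4 -> matches Networks
  - enrollment 2 (Xander): course_id=2 -> matches Chemistry
  - enrollment 3 (Carol): course_id=3 -> matches Algebra
  - enrollment 4 (Dave): course_id=NULL, no match -> kept with NULL
  - enrollment 5 (Leo): course_id=1 -> matches Discrete Math
  - enrollment 6 (Bob): course_id=NULL, no match -> kept with NULL
  - enrollment 7 (Helen): course_id=4 -> matches Networks
All 7 rows appear; 2 have NULL course.

SQL:
SELECT a.student, b.title AS course
FROM enrollments a
LEFT JOIN courses b ON a.course_id = b.id

Result:
student | course       
--------+--------------
Nate    | Networks     
Xander  | Chemistry    
Carol   | Algebra      
Dave    | NULL         
Leo     | Discrete Math
Bob     | NULL         
Helen   | Networks     


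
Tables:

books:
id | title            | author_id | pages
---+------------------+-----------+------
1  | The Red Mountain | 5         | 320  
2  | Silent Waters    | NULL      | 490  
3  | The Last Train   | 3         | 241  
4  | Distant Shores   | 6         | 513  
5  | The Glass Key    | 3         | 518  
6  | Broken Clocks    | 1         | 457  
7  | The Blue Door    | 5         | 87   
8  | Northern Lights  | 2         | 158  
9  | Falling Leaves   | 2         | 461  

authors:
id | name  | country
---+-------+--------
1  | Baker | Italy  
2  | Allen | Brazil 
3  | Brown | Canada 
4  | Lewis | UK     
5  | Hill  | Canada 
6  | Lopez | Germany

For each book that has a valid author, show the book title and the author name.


INNER JOIN keeps only books rows whose author_id matches an id in authors. Walk through each book:
  - book 1 (The Red Mountain): author_id=5 -> matches Hill
  - book 2 (Silent Waters): author_id=NULL, no match -> dropped
  - book 3 (The Last Train): author_id=3 -> matches Brown
  - book 4 (Distant Shores): author_id=6 -> matches Lopez
  - book 5 (The Glass Key): author_id=3 -> matches Brown
  - book 6 (Broken Clocks): author_id=1 -> matches Baker
  - book 7 (The Blue Door): author_id=5 -> matches Hill
  - book 8 (Northern Lights): author_id=2 -> matches Allen
  - book 9 (Falling Leaves): author_id=2 -> matches Allen
So 1 of 9 rows is dropped.

SQL:
SELECT a.title, b.name AS author
FROM books a
INNER JOIN authors b ON a.author_id = b.id

Result:
title            | author
-----------------+-------
The Red Mountain | Hill  
The Last Train   | Brown 
Distant Shores   | Lopez 
The Glass Key    | Brown 
Broken Clocks    | Baker 
The Blue Door    | Hill  
Northern Lights  | Allen 
Falling Leaves   | Allen 


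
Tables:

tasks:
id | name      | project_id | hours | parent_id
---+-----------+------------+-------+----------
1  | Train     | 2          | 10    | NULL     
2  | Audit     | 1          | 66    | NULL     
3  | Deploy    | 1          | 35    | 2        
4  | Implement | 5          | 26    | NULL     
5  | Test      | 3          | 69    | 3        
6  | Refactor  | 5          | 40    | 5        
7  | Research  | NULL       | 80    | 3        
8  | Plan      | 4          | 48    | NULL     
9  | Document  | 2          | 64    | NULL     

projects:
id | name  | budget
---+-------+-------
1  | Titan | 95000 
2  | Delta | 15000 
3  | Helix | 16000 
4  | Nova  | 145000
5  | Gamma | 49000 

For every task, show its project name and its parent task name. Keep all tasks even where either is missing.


Two LEFT JOINs from the same base table tasks: one to projects via project_id, one to tasks itself via parent_id. Both are LEFT so every task is preserved.
Match against projects:
  - task 1 (Train): project_id=2 -> matches Delta
  - task 2 (Audit): project_id=1 -> matches Titan
  - task 3 (Deploy): project_id=1 -> matches Titan
  - task 4 (Implement): project_id=5 -> matches Gamma
  - task 5 (Test): project_id=3 -> matches Helix
  - task 6 (Refactor): project_id=5 -> matches Gamma
  - task 7 (Research): project_id=NULL, no match -> kept with NULL
  - task 8 (Plan): project_id=4 -> matches Nova
  - task 9 (Document): project_id=2 -> matches Delta
Match against tasks (self):
  - task 1 (Train): parent_id=NULL -> NULL
  - task 2 (Audit): parent_id=NULL -> NULL
  - task 3 (Deploy): parent_id=2 -> Audit
  - task 4 (Implement): parent_id=NULL -> NULL
  - task 5 (Test): parent_id=3 -> Deploy
  - task 6 (Refactor): parent_id=5 -> Test
  - task 7 (Research): parent_id=3 -> Deploy
  - task 8 (Plan): parent_id=NULL -> NULL
  - task 9 (Document): parent_id=NULL -> NULL

SQL:
SELECT a.name, b.name AS project, c.name AS parent
FROM tasks a
LEFT JOIN projects b ON a.project_id = b.id
LEFT JOIN tasks c ON a.parent_id = c.id

Result:
name      | project | parent
----------+---------+-------
Train     | Delta   | NULL  
Audit     | Titan   | NULL  
Deploy    | Titan   | Audit 
Implement | Gamma   | NULL  
Test      | Helix   | Deploy
Refactor  | Gamma   | Test  
Research  | NULL    | Deploy
Plan      | Nova    | NULL  
Document  | Delta   | NULL  


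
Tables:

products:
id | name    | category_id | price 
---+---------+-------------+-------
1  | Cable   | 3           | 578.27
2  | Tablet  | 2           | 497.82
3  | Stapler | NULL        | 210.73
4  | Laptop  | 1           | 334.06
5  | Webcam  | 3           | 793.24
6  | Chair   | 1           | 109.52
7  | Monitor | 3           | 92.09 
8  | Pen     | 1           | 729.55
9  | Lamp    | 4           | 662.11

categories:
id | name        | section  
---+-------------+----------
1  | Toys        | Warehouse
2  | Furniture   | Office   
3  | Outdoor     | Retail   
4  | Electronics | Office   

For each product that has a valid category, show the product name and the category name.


INNER JOIN keeps only products rows whose category_id matches an id in categories. Walk through each product:
  - product 1 (Cable): category_id=3 -> matches Outdoor
  - product 2 (Tablet): category_id=2 -> matches Furniture
  - product 3 (Stapler): category_id=NULL, no match -> dropped
  - product 4 (Laptop): category_id=1 -> matches Toys
  - product 5 (Webcam): category_id=3 -> matches Outdoor
  - product 6 (Chair): category_id=1 -> matches Toys
  - product 7 (Monitor): category_id=3 -> matches Outdoor
  - product 8 (Pen): category_id=1 -> matches Toys
  - product 9 (Lamp): category_id=4 -> matches Electronics
So 1 of 9 rows is dropped.

SQL:
SELECT a.name, b.name AS category
FROM products a
INNER JOIN categories b ON a.category_id = b.id

Result:
name    | category   
--------+------------
Cable   | Outdoor    
Tablet  | Furniture  
Laptop  | Toys       
Webcam  | Outdoor    
Chair   | Toys       
Monitor | Outdoor    
Pen     | Toys       
Lamp    | Electronics


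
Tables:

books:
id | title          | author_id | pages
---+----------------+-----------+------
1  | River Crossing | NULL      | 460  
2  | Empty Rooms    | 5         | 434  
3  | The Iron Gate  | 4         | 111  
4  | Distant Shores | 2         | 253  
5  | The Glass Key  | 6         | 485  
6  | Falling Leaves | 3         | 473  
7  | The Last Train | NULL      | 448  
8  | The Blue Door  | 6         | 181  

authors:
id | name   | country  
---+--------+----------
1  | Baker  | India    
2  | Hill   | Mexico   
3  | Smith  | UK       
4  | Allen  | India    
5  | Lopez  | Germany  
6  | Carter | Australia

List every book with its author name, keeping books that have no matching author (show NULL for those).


LEFT JOIN keeps every row from books (the left table); where author_id has no match in authors, the author columns become NULL. Walk through each book:
  - book 1 (River Crossing): author_id=NULL, no match -> kept with NULL
  - book 2 (Empty Rooms): author_id=5 -> matches Lopez
  - book 3 (The Iron Gate): author_id=4 -> matches Allen
  - book 4 (Distant Shores): author_id=2 -> matches Hill
  - book 5 (The Glass Key): author_id=6 -> matches Carter
  - book 6 (Falling Leaves): author_id=3 -> matches Smith
  - book 7 (The Last Train): author_id=NULL, no match -> kept with NULL
  - book 8 (The Blue Door): author_id=6 -> matches Carter
All 8 rows appear; 2 have NULL author.

SQL:
SELECT a.title, b.name AS author
FROM books a
LEFT JOIN authors b ON a.author_id = b.id

Result:
title          | author
---------------+-------
River Crossing | NULL  
Empty Rooms    | Lopez 
The Iron Gate  | Allen 
Distant Shores | Hill  
The Glass Key  | Carter
Falling Leaves | Smith 
The Last Train | NULL  
The Blue Door  | Carter


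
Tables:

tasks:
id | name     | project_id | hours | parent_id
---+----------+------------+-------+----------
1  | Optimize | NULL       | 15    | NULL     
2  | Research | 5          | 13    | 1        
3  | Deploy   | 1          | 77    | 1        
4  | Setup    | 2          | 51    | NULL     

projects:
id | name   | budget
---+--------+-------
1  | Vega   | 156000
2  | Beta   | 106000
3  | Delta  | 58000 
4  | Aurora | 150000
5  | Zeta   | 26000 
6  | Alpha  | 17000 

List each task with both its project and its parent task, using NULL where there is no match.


Two LEFT JOINs from the same base table tasks: one to projects via project_id, one to tasks itself via parent_id. Both are LEFT so every task is preserved.
Match against projects:
  - task 1 (Optimize): project_id=NULL, no match -> kept with NULL
  - task 2 (Research): project_id=5 -> matches Zeta
  - task 3 (Deploy): project_id=1 -> matches Vega
  - task 4 (Setup): project_id=2 -> matches Beta
Match against tasks (self):
  - task 1 (Optimize): parent_id=NULL -> NULL
  - task 2 (Research): parent_id=1 -> Optimize
  - task 3 (Deploy): parent_id=1 -> Optimize
  - task 4 (Setup): parent_id=NULL -> NULL

SQL:
SELECT a.name, b.name AS project, c.name AS parent
FROM tasks a
LEFT JOIN projects b ON a.project_id = b.id
LEFT JOIN tasks c ON a.parent_id = c.id

Result:
name     | project | parent  
---------+---------+---------
Optimize | NULL    | NULL    
Research | Zeta    | Optimize
Deploy   | Vega    | Optimize
Setup    | Beta    | NULL    


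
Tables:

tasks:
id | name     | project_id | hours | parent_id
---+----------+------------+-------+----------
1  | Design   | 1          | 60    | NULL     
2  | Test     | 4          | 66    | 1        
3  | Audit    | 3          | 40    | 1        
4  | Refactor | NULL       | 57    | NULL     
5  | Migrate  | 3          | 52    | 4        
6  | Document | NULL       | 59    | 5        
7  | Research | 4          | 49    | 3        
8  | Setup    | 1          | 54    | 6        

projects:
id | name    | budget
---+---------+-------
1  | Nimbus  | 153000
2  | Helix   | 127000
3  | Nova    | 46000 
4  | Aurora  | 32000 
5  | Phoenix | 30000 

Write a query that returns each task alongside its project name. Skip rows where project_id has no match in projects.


INNER JOIN keeps only tasks rows whose project_id matches an id in projects. Walk through each task:
  - task 1 (Design): project_id=1 -> matches Nimbus
  - task 2 (Test): project_id=4 -> matches Aurora
  - task 3 (Audit): project_id=3 -> matches Nova
  - task 4 (Refactor): project_id=NULL, no match -> dropped
  - task 5 (Migrate): project_id=3 -> matches Nova
  - task 6 (Document): project_id=NULL, no match -> dropped
  - task 7 (Research): project_id=4 -> matches Aurora
  - task 8 (Setup): project_id=1 -> matches Nimbus
So 2 of 8 rows are dropped.

SQL:
SELECT a.name, b.name AS project
FROM tasks a
INNER JOIN projects b ON a.project_id = b.id

Result:
name     | project
---------+--------
Design   | Nimbus 
Test     | Aurora 
Audit    | Nova   
Migrate  | Nova   
Research | Aurora 
Setup    | Nimbus 


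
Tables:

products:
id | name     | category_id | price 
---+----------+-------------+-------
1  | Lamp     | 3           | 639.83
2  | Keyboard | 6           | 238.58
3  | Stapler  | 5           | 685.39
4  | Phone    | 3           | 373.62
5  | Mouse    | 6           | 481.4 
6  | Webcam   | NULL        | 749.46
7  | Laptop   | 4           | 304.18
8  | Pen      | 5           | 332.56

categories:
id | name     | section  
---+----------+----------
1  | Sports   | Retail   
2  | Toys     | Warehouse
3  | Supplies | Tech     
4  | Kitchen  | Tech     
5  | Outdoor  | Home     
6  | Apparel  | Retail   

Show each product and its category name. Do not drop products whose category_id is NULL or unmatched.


LEFT JOIN keeps every row from products (the left table); where category_id has no match in categories, the category columns become NULL. Walk through each product:
  - product 1 (Lamp): category_id=3 -> matches Supplies
  - product 2 (Keyboard): category_id=6 -> matches Apparel
  - product 3 (Stapler): category_id=5 -> matches Outdoor
  - product 4 (Phone): category_id=3 -> matches Supplies
  - product 5 (Mouse): category_id=6 -> matches Apparel
  - product 6 (Webcam): category_id=NULL, no match -> kept with NULL
  - product 7 (Laptop): category_id=4 -> matches Kitchen
  - product 8 (Pen): category_id=5 -> matches Outdoor
All 8 rows appear; 1 has NULL category.

SQL:
SELECT a.name, b.name AS category
FROM products a
LEFT JOIN categories b ON a.category_id = b.id

Result:
name     | category
---------+---------
Lamp     | Supplies
Keyboard | Apparel 
Stapler  | Outdoor 
Phone    | Supplies
Mouse    | Apparel 
Webcam   | NULL    
Laptop   | Kitchen 
Pen      | Outdoor 


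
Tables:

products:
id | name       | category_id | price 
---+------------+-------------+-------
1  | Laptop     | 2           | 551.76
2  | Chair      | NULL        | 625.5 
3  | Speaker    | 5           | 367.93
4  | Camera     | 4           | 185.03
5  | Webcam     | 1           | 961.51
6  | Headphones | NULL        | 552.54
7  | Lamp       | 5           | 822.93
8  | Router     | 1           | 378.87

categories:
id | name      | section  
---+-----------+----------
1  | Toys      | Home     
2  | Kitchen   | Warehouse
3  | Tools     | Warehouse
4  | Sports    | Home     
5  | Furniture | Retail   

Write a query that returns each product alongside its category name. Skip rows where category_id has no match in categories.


INNER JOIN keeps only products rows whose category_id matches an id in categories. Walk through each product:
  - product 1 (Laptop): category_id=2 -> matches Kitchen
  - product 2 (Chair): category_id=NULL, no match -> dropped
  - product 3 (Speaker): category_id=5 -> matches Furniture
  - product 4 (Camera): category_id=4 -> matches Sports
  - product 5 (Webcam): category_id=1 -> matches Toys
  - product 6 (Headphones): category_id=NULL, no match -> dropped
  - product 7 (Lamp): category_id=5 -> matches Furniture
  - product 8 (Router): category_id=1 -> matches Toys
So 2 of 8 rows are dropped.

SQL:
SELECT a.name, b.name AS category
FROM products a
INNER JOIN categories b ON a.category_id = b.id

Result:
name    | category 
--------+----------
Laptop  | Kitchen  
Speaker | Furniture
Camera  | Sports   
Webcam  | Toys     
Lamp    | Furniture
Router  | Toys     


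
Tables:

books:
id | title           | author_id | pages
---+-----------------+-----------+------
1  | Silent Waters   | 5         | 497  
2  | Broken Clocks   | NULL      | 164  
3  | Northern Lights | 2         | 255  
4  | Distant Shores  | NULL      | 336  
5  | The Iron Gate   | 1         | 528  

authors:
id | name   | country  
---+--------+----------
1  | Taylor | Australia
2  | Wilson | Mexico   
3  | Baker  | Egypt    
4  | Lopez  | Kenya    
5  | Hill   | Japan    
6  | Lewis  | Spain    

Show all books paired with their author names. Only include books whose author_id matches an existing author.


INNER JOIN keeps only books rows whose author_id matches an id in authors. Walk through each book:
  - book 1 (Silent Waters): author_id=5 -> matches Hill
  - book 2 (Broken Clocks): author_id=NULL, no match -> dropped
  - book 3 (Northern Lights): author_id=2 -> matches Wilson
  - book 4 (Distant Shores): author_id=NULL, no match -> dropped
  - book 5 (The Iron Gate): author_id=1 -> matches Taylor
So 2 of 5 rows are dropped.

SQL:
SELECT a.title, b.name AS author
FROM books a
INNER JOIN authors b ON a.author_id = b.id

Result:
title           | author
----------------+-------
Silent Waters   | Hill  
Northern Lights | Wilson
The Iron Gate   | Taylor


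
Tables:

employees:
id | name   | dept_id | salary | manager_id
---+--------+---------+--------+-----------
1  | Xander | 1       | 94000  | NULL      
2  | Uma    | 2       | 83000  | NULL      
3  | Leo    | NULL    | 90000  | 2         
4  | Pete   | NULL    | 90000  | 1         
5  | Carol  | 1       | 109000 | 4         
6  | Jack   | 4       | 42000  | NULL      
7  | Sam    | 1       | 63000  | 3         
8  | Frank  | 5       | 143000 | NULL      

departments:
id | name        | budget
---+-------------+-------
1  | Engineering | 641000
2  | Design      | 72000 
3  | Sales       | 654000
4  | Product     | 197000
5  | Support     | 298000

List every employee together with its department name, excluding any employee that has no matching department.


INNER JOIN keeps only employees rows whose dept_id matches an id in departments. Walk through each employee:
  - employee 1 (Xander): dept_id=1 -> matches Engineering
  - employee 2 (Uma): dept_id=2 -> matches Design
  - employee 3 (Leo): dept_id=NULL, no match -> dropped
  - employee 4 (Pete): dept_id=NULL, no match -> dropped
  - employee 5 (Carol): dept_id=1 -> matches Engineering
  - employee 6 (Jack): dept_id=4 -> matches Product
  - employee 7 (Sam): dept_id=1 -> matches Engineering
  - employee 8 (Frank): dept_id=5 -> matches Support
So 2 of 8 rows are dropped.

SQL:
SELECT a.name, b.name AS department
FROM employees a
INNER JOIN departments b ON a.dept_id = b.id

Result:
name   | department 
-------+------------
Xander | Engineering
Uma    | Design     
Carol  | Engineering
Jack   | Product    
Sam    | Engineering
Frank  | Support    


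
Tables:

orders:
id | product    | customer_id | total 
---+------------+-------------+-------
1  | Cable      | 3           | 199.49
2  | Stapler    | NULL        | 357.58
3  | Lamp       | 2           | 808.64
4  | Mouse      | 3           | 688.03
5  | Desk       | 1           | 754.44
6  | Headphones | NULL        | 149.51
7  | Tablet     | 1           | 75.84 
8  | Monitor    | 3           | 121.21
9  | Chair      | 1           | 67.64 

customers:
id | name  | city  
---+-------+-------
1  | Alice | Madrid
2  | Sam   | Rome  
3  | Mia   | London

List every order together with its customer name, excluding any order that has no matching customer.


INNER JOIN keeps only orders rows whose customer_id matches an id in customers. Walk through each order:
  - order 1 (Cable): customer_id=3 -> matches Mia
  - order 2 (Stapler): customer_id=NULL, no match -> dropped
  - order 3 (Lamp): customer_id=2 -> matches Sam
  - order 4 (Mouse): customer_id=3 -> matches Mia
  - order 5 (Desk): customer_id=1 -> matches Alice
  - order 6 (Headphones): customer_id=NULL, no match -> dropped
  - order 7 (Tablet): customer_id=1 -> matches Alice
  - order 8 (Monitor): customer_id=3 -> matches Mia
  - order 9 (Chair): customer_id=1 -> matches Alice
So 2 of 9 rows are dropped.

SQL:
SELECT a.product, b.name AS customer
FROM orders a
INNER JOIN customers b ON a.customer_id = b.id

Result:
product | customer
--------+---------
Cable   | Mia     
Lamp    | Sam     
Mouse   | Mia     
Desk    | Alice   
Tablet  | Alice   
Monitor | Mia     
Chair   | Alice   


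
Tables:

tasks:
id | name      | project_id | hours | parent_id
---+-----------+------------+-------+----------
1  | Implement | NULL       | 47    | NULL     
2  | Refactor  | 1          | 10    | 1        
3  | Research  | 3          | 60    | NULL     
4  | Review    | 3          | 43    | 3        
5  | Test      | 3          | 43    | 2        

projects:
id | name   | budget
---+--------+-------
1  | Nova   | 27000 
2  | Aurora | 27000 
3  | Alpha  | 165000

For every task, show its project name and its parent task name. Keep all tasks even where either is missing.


Two LEFT JOINs from the same base table tasks: one to projects via project_id, one to tasks itself via parent_id. Both are LEFT so every task is preserved.
Match against projects:
  - task 1 (Implement): project_id=NULL, no match -> kept with NULL
  - task 2 (Refactor): project_id=1 -> matches Nova
  - task 3 (Research): project_id=3 -> matches Alpha
  - task 4 (Review): project_id=3 -> matches Alpha
  - task 5 (Test): project_id=3 -> matches Alpha
Match against tasks (self):
  - task 1 (Implement): parent_id=NULL -> NULL
  - task 2 (Refactor): parent_id=1 -> Implement
  - task 3 (Research): parent_id=NULL -> NULL
  - task 4 (Review): parent_id=3 -> Research
  - task 5 (Test): parent_id=2 -> Refactor

SQL:
SELECT a.name, b.name AS project, c.name AS parent
FROM tasks a
LEFT JOIN projects b ON a.project_id = b.id
LEFT JOIN tasks c ON a.parent_id = c.id

Result:
name      | project | parent   
----------+---------+----------
Implement | NULL    | NULL     
Refactor  | Nova    | Implement
Research  | Alpha   | NULL     
Review    | Alpha   | Research 
Test      | Alpha   | Refactor 


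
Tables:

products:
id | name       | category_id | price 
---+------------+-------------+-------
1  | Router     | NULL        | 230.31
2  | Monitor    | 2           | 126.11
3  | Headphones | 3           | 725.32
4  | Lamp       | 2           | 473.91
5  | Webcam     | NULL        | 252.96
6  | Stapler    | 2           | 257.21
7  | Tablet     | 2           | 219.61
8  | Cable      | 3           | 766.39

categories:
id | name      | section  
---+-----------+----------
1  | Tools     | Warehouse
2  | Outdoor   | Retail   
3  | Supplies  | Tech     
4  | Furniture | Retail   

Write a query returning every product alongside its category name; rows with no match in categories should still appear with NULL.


LEFT JOIN keeps every row from products (the left table); where category_id has no match in categories, the category columns become NULL. Walk through each product:
  - product 1 (Router): category_id=NULL, no match -> kept with NULL
  - product 2 (Monitor): category_id=2 -> matches Outdoor
  - product 3 (Headphones): category_id=3 -> matches Supplies
  - product 4 (Lamp): category_id=2 -> matches Outdoor
  - product 5 (Webcam): category_id=NULL, no match -> kept with NULL
  - product 6 (Stapler): category_id=2 -> matches Outdoor
  - product 7 (Tablet): category_id=2 -> matches Outdoor
  - product 8 (Cable): category_id=3 -> matches Supplies
All 8 rows appear; 2 have NULL category.

SQL:
SELECT a.name, b.name AS category
FROM products a
LEFT JOIN categories b ON a.category_id = b.id

Result:
name       | category
-----------+---------
Router     | NULL    
Monitor    | Outdoor 
Headphones | Supplies
Lamp       | Outdoor 
Webcam     | NULL    
Stapler    | Outdoor 
Tablet     | Outdoor 
Cable      | Supplies


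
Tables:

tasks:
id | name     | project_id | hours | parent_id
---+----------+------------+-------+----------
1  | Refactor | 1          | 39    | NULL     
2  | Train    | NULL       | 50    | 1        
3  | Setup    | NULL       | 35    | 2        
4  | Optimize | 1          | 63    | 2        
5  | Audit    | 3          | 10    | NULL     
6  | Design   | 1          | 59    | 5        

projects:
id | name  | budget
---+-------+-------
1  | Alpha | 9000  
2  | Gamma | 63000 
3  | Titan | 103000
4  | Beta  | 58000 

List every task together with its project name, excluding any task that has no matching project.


INNER JOIN keeps only tasks rows whose project_id matches an id in projects. Walk through each task:
  - task 1 (Refactor): project_id=1 -> matches Alpha
  - task 2 (Train): project_id=NULL, no match -> dropped
  - task 3 (Setup): project_id=NULL, no match -> dropped
  - task 4 (Optimize): project_id=1 -> matches Alpha
  - task 5 (Audit): project_id=3 -> matches Titan
  - task 6 (Design): project_id=1 -> matches Alpha
So 2 of 6 rows are dropped.

SQL:
SELECT a.name, b.name AS project
FROM tasks a
INNER JOIN projects b ON a.project_id = b.id

Result:
name     | project
---------+--------
Refactor | Alpha  
Optimize | Alpha  
Audit    | Titan  
Design   | Alpha  


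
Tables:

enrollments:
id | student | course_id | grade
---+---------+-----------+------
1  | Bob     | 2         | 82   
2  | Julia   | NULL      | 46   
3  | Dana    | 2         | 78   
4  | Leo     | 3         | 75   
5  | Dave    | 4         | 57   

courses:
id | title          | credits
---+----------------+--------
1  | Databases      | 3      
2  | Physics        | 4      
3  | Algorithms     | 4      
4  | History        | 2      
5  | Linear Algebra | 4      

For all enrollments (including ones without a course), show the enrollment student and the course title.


LEFT JOIN keeps every row from enrollments (the left table); where course_id has no match in courses, the course columns become NULL. Walk through each enrollment:
  - enrollment 1 (Bob): course_id=2 -> matches Physics
  - enrollment 2 (Julia): course_id=NULL, no match -> kept with NULL
  - enrollment 3 (Dana): course_id=2 -> matches Physics
  - enrollment 4 (Leo): course_id=3 -> matches Algorithms
  - enrollment 5 (Dave): course_id=4 -> matches History
All 5 rows appear; 1 has NULL course.

SQL:
SELECT a.student, b.title AS course
FROM enrollments a
LEFT JOIN courses b ON a.course_id = b.id

Result:
student | course    
--------+-----------
Bob     | Physics   
Julia   | NULL      
Dana    | Physics   
Leo     | Algorithms
Dave    | History   
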